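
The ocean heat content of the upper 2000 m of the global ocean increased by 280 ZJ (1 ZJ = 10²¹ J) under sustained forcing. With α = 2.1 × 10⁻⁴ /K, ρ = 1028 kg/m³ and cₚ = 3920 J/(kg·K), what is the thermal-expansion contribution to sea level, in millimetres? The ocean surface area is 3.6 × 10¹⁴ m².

Per unit area: Q = 280×10²¹ / (3.6×10¹⁴) ≈ 7.778×10⁸ J/m²
Δh = αQ/(ρcₚ) = 2.1×10⁻⁴ × 7.778×10⁸ / (1028 × 3920) ≈ 0.040533 m

40.5 mm of thermosteric rise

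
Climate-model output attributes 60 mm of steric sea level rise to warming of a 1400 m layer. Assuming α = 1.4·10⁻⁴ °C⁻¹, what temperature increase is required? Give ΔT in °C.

about 0.306 °C

ΔT = Δh/(αH) = 0.06 / (1.4×10⁻⁴ × 1400) ≈ 0.3061 °C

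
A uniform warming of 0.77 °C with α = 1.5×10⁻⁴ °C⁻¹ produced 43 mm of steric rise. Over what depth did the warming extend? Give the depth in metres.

H ≈ 372 m

H = Δh/(αΔT) = 0.043 / (1.5×10⁻⁴ × 0.77) ≈ 372.3 m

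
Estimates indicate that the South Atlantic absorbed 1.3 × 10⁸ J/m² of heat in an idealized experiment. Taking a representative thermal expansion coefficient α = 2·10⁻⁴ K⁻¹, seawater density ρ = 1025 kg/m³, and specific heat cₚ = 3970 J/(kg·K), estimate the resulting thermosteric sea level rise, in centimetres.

Δh = 0.639 cm

Δh = αQ/(ρcₚ) = 2×10⁻⁴ × 1.3×10⁸ / (1025 × 3970) ≈ 0.0063894 m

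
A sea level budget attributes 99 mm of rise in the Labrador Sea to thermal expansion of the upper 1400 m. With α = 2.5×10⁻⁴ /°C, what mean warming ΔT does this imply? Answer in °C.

ΔT = Δh/(αH) = 0.099 / (2.5×10⁻⁴ × 1400) ≈ 0.2829 °C

about 0.283 °C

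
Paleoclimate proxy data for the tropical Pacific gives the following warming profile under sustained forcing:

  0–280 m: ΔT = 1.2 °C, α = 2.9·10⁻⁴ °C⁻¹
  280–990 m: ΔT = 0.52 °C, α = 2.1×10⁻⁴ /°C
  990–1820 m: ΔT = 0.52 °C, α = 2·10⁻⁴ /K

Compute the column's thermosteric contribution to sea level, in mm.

0–280 m: 2.9×10⁻⁴ × 1.2 × 280 = 0.09744 m
280–990 m: 0.52 × 2.1×10⁻⁴ × 710 = 0.077532 m
Layer 3: 2×10⁻⁴ × 0.52 × 830 = 0.08632 m
Δh = 0.09744 + 0.077532 + 0.08632 = 0.261292 m

261 mm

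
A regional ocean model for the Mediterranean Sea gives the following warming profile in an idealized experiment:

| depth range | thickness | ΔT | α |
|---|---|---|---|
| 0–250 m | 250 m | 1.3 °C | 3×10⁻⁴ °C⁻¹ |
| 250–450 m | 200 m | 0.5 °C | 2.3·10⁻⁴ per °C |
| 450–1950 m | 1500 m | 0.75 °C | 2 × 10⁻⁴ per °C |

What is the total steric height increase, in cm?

Δh = 35 cm

250 × 1.3 × 3×10⁻⁴ = 0.09750 m
250–450 m: 200 × 2.3×10⁻⁴ × 0.5 = 0.02300 m
450–1950 m: 2×10⁻⁴ × 1500 × 0.75 = 0.22500 m
Δh = 0.09750 + 0.02300 + 0.22500 = 0.34550 m ≈ 35 cm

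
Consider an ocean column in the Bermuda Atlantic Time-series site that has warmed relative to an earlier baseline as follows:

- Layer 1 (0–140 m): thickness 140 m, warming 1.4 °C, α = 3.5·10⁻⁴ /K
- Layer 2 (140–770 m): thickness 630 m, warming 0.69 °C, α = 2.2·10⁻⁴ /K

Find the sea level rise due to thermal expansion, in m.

about 0.164 m

140 × 3.5×10⁻⁴ × 1.4 = 0.06860 m
Layer 2: 630 × 2.2×10⁻⁴ × 0.69 = 0.095634 m
Δh = 0.06860 + 0.095634 = 0.164234 m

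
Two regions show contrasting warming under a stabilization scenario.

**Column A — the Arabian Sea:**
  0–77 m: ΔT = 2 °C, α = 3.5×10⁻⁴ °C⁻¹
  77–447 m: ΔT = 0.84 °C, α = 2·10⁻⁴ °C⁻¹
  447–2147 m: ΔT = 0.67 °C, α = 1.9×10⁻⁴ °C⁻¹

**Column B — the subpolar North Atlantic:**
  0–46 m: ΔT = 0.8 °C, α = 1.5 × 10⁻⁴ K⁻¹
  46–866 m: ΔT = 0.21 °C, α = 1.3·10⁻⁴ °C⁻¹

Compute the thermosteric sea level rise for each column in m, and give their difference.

Δh_A ≈ 0.332 m, Δh_B ≈ 0.0279 m; difference ≈ 0.305 m

A Layer 1: 77 × 2 × 3.5×10⁻⁴ = 0.05390 m
A Layer 2: 370 × 2×10⁻⁴ × 0.84 = 0.06216 m
A 1700 × 1.9×10⁻⁴ × 0.67 = 0.21641 m
A total: 0.33247 m
B Layer 1: 0.8 × 1.5×10⁻⁴ × 46 = 0.00552 m
B 46–866 m: 820 × 0.21 × 1.3×10⁻⁴ = 0.022386 m
B total: 0.027906 m
Difference: 0.33247 − 0.027906 = 0.304564 m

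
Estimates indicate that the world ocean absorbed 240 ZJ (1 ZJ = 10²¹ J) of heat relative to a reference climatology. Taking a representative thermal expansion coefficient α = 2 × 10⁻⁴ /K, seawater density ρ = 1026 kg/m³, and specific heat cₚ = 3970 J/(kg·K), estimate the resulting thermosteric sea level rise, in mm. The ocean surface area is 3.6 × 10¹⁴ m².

Per unit area: Q = 240×10²¹ / (3.6×10¹⁴) ≈ 6.667×10⁸ J/m²
Δh = αQ/(ρcₚ) = 2×10⁻⁴ × 6.667×10⁸ / (1026 × 3970) ≈ 0.032736 m

32.7 mm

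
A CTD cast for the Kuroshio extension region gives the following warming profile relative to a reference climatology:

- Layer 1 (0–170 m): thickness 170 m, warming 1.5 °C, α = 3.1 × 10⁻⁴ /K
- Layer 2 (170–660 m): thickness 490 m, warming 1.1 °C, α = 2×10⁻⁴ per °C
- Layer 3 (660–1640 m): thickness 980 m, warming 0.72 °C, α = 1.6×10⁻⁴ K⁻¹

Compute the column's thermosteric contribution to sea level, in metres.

Δh ≈ 0.300 m

170 × 3.1×10⁻⁴ × 1.5 = 0.07905 m
1.1 × 2×10⁻⁴ × 490 = 0.10780 m
Layer 3: 0.72 × 980 × 1.6×10⁻⁴ = 0.112896 m
Δh = 0.07905 + 0.10780 + 0.112896 = 0.299746 m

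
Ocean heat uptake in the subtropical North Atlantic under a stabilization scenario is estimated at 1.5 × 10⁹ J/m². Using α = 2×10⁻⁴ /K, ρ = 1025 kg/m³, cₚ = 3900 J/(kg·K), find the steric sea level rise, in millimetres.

75.0 mm

Δh = αQ/(ρcₚ) = 2×10⁻⁴ × 1.5×10⁹ / (1025 × 3900) ≈ 0.075047 m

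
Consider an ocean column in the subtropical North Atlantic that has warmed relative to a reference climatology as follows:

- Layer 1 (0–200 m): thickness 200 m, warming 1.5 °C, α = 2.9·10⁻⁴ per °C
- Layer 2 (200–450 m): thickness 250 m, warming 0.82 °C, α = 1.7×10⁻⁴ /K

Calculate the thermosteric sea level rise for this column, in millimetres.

1.5 × 200 × 2.9×10⁻⁴ = 0.08700 m
0.82 × 1.7×10⁻⁴ × 250 = 0.03485 m
Δh = 0.08700 + 0.03485 = 0.12185 m

about 122 mm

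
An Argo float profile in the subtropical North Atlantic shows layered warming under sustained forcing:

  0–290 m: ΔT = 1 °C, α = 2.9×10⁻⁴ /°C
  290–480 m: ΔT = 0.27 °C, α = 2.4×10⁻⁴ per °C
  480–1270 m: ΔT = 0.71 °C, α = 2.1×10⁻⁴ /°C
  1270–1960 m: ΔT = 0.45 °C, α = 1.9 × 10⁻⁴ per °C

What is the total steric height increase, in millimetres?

Δh = 273 mm

290 × 1 × 2.9×10⁻⁴ = 0.08410 m
0.27 × 2.4×10⁻⁴ × 190 = 0.012312 m
480–1270 m: 2.1×10⁻⁴ × 0.71 × 790 = 0.117789 m
0.45 × 1.9×10⁻⁴ × 690 = 0.058995 m
Δh = 0.08410 + 0.012312 + 0.117789 + 0.058995 = 0.273196 m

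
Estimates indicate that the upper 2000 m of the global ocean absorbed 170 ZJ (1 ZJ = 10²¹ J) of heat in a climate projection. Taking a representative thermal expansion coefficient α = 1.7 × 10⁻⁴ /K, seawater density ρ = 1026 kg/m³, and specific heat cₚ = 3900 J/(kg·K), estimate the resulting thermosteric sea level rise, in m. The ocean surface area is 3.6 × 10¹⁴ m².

Per unit area: Q = 170×10²¹ / (3.6×10¹⁴) ≈ 4.722×10⁸ J/m²
Δh = αQ/(ρcₚ) = 1.7×10⁻⁴ × 4.722×10⁸ / (1026 × 3900) ≈ 0.020061 m

Δh ≈ 0.020 m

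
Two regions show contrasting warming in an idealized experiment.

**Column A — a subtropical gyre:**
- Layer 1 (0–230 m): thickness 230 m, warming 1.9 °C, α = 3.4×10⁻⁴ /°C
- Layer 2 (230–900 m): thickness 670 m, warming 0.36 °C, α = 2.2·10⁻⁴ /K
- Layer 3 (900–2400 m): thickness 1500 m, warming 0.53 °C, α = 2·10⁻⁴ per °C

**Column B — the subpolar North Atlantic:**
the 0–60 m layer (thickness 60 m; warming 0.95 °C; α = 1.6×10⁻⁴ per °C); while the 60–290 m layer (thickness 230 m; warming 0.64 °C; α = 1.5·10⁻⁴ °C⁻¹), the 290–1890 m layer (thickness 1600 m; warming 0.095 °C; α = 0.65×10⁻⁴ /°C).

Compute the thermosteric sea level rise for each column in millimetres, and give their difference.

A 1.9 × 3.4×10⁻⁴ × 230 = 0.14858 m
A Layer 2: 0.36 × 670 × 2.2×10⁻⁴ = 0.053064 m
A 1500 × 2×10⁻⁴ × 0.53 = 0.15900 m
A total: 0.360644 m
B Layer 1: 1.6×10⁻⁴ × 60 × 0.95 = 0.00912 m
B 0.64 × 230 × 1.5×10⁻⁴ = 0.02208 m
B 290–1890 m: 0.65×10⁻⁴ × 1600 × 0.095 = 0.00988 m
B total: 0.04108 m
Difference: 0.360644 − 0.04108 = 0.319564 m

Δh_A ≈ 360 mm, Δh_B ≈ 41 mm; difference ≈ 320 mm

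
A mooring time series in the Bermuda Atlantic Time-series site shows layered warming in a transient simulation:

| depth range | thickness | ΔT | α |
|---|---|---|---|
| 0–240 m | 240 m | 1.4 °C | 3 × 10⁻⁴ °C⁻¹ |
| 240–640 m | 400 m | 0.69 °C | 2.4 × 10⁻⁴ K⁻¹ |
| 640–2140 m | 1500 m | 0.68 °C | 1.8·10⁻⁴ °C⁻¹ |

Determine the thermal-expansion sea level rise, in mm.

350 mm of thermosteric rise

0–240 m: 3×10⁻⁴ × 1.4 × 240 = 0.10080 m
Layer 2: 2.4×10⁻⁴ × 400 × 0.69 = 0.06624 m
Layer 3: 1.8×10⁻⁴ × 0.68 × 1500 = 0.18360 m
Δh = 0.10080 + 0.06624 + 0.18360 = 0.35064 m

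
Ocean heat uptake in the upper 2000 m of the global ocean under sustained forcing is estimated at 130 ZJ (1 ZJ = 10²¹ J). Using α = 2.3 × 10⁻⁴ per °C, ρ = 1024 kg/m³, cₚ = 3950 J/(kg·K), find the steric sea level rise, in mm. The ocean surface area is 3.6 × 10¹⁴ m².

Per unit area: Q = 130×10²¹ / (3.6×10¹⁴) ≈ 3.611×10⁸ J/m²
Δh = αQ/(ρcₚ) = 2.3×10⁻⁴ × 3.611×10⁸ / (1024 × 3950) ≈ 0.020533 m

20.5 mm of thermosteric rise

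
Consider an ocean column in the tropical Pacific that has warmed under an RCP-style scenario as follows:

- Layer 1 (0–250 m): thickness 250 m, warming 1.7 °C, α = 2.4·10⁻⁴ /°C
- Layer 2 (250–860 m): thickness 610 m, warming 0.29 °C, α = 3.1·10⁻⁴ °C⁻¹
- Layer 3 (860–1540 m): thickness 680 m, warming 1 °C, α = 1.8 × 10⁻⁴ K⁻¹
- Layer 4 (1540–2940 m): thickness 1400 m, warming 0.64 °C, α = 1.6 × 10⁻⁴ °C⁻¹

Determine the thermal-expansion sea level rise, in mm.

423 mm

250 × 1.7 × 2.4×10⁻⁴ = 0.10200 m
Layer 2: 610 × 3.1×10⁻⁴ × 0.29 = 0.054839 m
680 × 1.8×10⁻⁴ × 1 = 0.12240 m
0.64 × 1.6×10⁻⁴ × 1400 = 0.14336 m
Δh = 0.10200 + 0.054839 + 0.12240 + 0.14336 = 0.422599 m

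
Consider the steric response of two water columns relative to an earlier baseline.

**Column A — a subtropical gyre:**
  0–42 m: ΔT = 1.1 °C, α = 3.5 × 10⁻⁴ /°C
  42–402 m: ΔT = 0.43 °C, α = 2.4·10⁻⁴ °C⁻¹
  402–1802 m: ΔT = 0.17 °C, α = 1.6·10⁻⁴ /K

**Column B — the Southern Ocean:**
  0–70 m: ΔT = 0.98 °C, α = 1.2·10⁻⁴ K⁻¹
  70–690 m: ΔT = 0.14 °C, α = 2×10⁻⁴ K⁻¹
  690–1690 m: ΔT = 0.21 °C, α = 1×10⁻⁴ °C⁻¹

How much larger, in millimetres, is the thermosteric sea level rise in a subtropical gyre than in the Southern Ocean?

45 mm larger

A 0–42 m: 3.5×10⁻⁴ × 42 × 1.1 = 0.01617 m
A 360 × 0.43 × 2.4×10⁻⁴ = 0.037152 m
A 1400 × 0.17 × 1.6×10⁻⁴ = 0.03808 m
A total: 0.091402 m
B 1.2×10⁻⁴ × 0.98 × 70 = 0.008232 m
B Layer 2: 2×10⁻⁴ × 0.14 × 620 = 0.01736 m
B Layer 3: 1×10⁻⁴ × 0.21 × 1000 = 0.02100 m
B total: 0.046592 m
Difference: 0.091402 − 0.046592 = 0.04481 m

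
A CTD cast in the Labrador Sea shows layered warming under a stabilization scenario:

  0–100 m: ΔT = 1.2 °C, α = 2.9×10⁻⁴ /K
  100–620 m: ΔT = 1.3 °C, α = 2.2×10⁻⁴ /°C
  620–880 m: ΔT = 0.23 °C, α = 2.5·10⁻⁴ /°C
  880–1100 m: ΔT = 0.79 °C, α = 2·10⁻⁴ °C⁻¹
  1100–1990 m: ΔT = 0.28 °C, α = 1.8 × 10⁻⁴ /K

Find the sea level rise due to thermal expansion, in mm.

Δh ≈ 278 mm

0–100 m: 1.2 × 100 × 2.9×10⁻⁴ = 0.03480 m
100–620 m: 2.2×10⁻⁴ × 1.3 × 520 = 0.14872 m
Layer 3: 2.5×10⁻⁴ × 260 × 0.23 = 0.01495 m
Layer 4: 2×10⁻⁴ × 220 × 0.79 = 0.03476 m
Layer 5: 0.28 × 1.8×10⁻⁴ × 890 = 0.044856 m
Δh = 0.03480 + 0.14872 + 0.01495 + 0.03476 + 0.044856 = 0.278086 m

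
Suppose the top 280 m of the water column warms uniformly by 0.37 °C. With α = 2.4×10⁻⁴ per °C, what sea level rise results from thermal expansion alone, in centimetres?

2.5 cm of thermosteric rise

Δh = αΔT·H = 2.4×10⁻⁴ × 0.37 × 280 = 0.024864 m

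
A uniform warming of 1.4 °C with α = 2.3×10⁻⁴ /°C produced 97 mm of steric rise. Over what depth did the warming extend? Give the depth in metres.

300 m

H = Δh/(αΔT) = 0.097 / (2.3×10⁻⁴ × 1.4) ≈ 301.2 m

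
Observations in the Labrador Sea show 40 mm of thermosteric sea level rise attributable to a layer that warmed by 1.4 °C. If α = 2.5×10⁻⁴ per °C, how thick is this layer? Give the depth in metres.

about 110 m

H = Δh/(αΔT) = 0.04 / (2.5×10⁻⁴ × 1.4) ≈ 114.3 m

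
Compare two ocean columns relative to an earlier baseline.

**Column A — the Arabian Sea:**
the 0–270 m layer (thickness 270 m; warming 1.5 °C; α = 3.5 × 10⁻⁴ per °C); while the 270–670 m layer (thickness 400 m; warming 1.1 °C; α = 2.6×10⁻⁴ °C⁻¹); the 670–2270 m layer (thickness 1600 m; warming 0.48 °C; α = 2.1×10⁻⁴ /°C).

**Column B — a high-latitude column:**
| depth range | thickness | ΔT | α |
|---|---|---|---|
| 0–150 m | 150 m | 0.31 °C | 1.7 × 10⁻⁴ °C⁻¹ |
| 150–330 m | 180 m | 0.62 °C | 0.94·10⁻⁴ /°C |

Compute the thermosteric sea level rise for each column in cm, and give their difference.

A: 42 cm; B: 1.8 cm; difference 40 cm

A 270 × 1.5 × 3.5×10⁻⁴ = 0.14175 m
A 270–670 m: 2.6×10⁻⁴ × 1.1 × 400 = 0.11440 m
A 670–2270 m: 1600 × 2.1×10⁻⁴ × 0.48 = 0.16128 m
A total: 0.41743 m
B Layer 1: 1.7×10⁻⁴ × 150 × 0.31 = 0.007905 m
B 180 × 0.94×10⁻⁴ × 0.62 = 0.0104904 m
B total: 0.0183954 m
Difference: 0.41743 − 0.0183954 = 0.3990346 m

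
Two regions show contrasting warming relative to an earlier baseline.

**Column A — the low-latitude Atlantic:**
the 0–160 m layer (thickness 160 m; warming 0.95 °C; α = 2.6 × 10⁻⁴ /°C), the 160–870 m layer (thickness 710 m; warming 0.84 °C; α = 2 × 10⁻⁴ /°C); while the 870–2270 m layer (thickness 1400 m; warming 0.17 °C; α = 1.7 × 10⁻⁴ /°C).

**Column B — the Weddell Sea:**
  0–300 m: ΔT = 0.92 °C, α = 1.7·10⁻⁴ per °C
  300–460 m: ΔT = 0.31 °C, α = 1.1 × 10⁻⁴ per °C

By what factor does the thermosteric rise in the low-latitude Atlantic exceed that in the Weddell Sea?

a factor of 3.8

A 0–160 m: 160 × 0.95 × 2.6×10⁻⁴ = 0.03952 m
A Layer 2: 2×10⁻⁴ × 710 × 0.84 = 0.11928 m
A Layer 3: 1400 × 1.7×10⁻⁴ × 0.17 = 0.04046 m
A total: 0.19926 m
B Layer 1: 300 × 0.92 × 1.7×10⁻⁴ = 0.04692 m
B 160 × 0.31 × 1.1×10⁻⁴ = 0.005456 m
B total: 0.052376 m
Ratio: 0.19926 / 0.052376 ≈ 3.804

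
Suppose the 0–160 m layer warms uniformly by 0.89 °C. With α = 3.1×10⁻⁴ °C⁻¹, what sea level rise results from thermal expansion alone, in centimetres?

4.41 cm

Δh = αΔT·H = 3.1×10⁻⁴ × 0.89 × 160 = 0.044144 m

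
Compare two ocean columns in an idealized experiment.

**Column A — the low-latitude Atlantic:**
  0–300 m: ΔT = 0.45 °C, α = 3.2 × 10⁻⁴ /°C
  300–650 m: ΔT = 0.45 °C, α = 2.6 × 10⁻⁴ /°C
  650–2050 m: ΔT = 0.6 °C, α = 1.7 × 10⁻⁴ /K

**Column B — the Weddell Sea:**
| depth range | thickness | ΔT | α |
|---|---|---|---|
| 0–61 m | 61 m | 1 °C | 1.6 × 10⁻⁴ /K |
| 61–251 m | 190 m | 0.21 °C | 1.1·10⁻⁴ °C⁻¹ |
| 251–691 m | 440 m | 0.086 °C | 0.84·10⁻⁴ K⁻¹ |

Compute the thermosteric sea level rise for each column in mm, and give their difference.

A: 227 mm; B: 17.3 mm; difference 210 mm

A 0–300 m: 300 × 0.45 × 3.2×10⁻⁴ = 0.04320 m
A Layer 2: 0.45 × 2.6×10⁻⁴ × 350 = 0.04095 m
A 0.6 × 1.7×10⁻⁴ × 1400 = 0.14280 m
A total: 0.22695 m
B 61 × 1 × 1.6×10⁻⁴ = 0.00976 m
B 61–251 m: 0.21 × 1.1×10⁻⁴ × 190 = 0.004389 m
B Layer 3: 0.84×10⁻⁴ × 0.086 × 440 = 0.00317856 m
B total: 0.01732756 m
Difference: 0.22695 − 0.01732756 = 0.20962244 m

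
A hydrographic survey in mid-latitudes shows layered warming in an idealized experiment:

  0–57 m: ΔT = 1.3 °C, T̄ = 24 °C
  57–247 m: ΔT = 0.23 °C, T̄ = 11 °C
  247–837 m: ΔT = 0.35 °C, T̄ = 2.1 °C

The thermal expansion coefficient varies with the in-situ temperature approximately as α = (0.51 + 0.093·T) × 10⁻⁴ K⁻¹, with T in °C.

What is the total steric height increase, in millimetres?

Layer 1: α = (0.51 + 0.093×24)×10⁻⁴ = 2.742×10⁻⁴ K⁻¹
Layer 2: α = (0.51 + 0.093×11)×10⁻⁴ = 1.533×10⁻⁴ K⁻¹
Layer 3: α = (0.51 + 0.093×2.1)×10⁻⁴ = 0.7053×10⁻⁴ K⁻¹
0–57 m: 57 × 1.3 × 2.742×10⁻⁴ = 0.02031822 m
1.533×10⁻⁴ × 190 × 0.23 = 0.00669921 m
Layer 3: 0.35 × 590 × 0.7053×10⁻⁴ = 0.014564445 m
Δh = 0.02031822 + 0.00669921 + 0.014564445 = 0.041581875 m ≈ 41.6 mm

41.6 mm of thermosteric rise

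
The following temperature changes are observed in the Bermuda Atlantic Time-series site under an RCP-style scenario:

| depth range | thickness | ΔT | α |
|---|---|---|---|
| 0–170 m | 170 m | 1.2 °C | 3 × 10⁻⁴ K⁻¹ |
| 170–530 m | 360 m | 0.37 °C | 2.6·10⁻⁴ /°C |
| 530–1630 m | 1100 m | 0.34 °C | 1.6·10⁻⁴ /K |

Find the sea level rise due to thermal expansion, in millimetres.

Layer 1: 170 × 3×10⁻⁴ × 1.2 = 0.06120 m
Layer 2: 360 × 2.6×10⁻⁴ × 0.37 = 0.034632 m
530–1630 m: 1.6×10⁻⁴ × 0.34 × 1100 = 0.05984 m
Δh = 0.06120 + 0.034632 + 0.05984 = 0.155672 m ≈ 156 mm

156 mm of thermosteric rise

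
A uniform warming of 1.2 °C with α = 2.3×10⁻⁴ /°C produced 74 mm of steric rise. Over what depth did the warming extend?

268 m

H = Δh/(αΔT) = 0.074 / (2.3×10⁻⁴ × 1.2) ≈ 268.1 m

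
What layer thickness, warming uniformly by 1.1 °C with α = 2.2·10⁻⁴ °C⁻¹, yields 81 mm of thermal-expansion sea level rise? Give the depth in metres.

H = Δh/(αΔT) = 0.081 / (2.2×10⁻⁴ × 1.1) ≈ 334.7 m

about 335 m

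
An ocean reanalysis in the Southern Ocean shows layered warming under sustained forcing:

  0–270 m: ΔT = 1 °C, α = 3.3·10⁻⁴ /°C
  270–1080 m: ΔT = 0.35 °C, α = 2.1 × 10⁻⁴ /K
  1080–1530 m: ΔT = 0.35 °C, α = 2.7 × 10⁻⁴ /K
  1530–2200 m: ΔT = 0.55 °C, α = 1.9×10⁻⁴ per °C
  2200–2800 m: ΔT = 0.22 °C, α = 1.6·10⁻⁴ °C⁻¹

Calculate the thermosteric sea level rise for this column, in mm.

Layer 1: 1 × 3.3×10⁻⁴ × 270 = 0.08910 m
270–1080 m: 2.1×10⁻⁴ × 810 × 0.35 = 0.059535 m
0.35 × 2.7×10⁻⁴ × 450 = 0.042525 m
1.9×10⁻⁴ × 670 × 0.55 = 0.070015 m
1.6×10⁻⁴ × 0.22 × 600 = 0.02112 m
Δh = 0.08910 + 0.059535 + 0.042525 + 0.070015 + 0.02112 = 0.282295 m ≈ 280 mm

280 mm of thermosteric rise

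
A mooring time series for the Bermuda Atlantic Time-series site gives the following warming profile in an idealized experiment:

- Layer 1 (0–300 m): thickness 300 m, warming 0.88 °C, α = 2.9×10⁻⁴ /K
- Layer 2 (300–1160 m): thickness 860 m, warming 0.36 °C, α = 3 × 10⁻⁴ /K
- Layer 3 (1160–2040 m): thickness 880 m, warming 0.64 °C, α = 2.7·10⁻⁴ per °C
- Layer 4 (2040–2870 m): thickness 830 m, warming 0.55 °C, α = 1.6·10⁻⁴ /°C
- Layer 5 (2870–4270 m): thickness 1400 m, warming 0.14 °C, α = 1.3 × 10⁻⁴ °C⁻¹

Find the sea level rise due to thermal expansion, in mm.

300 × 2.9×10⁻⁴ × 0.88 = 0.07656 m
300–1160 m: 3×10⁻⁴ × 860 × 0.36 = 0.09288 m
Layer 3: 880 × 0.64 × 2.7×10⁻⁴ = 0.152064 m
830 × 0.55 × 1.6×10⁻⁴ = 0.07304 m
2870–4270 m: 1400 × 0.14 × 1.3×10⁻⁴ = 0.02548 m
Δh = 0.07656 + 0.09288 + 0.152064 + 0.07304 + 0.02548 = 0.420024 m

about 420 mm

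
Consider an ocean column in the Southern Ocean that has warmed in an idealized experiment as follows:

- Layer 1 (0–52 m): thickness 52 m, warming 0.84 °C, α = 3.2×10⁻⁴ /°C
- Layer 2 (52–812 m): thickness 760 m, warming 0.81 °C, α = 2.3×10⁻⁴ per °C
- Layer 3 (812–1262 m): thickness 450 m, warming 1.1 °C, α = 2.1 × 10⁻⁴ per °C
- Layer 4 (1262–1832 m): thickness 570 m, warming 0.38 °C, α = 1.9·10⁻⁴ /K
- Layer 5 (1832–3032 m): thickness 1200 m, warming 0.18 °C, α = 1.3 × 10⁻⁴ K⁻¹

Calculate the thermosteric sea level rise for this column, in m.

0.329 m of thermosteric rise

Layer 1: 3.2×10⁻⁴ × 0.84 × 52 = 0.0139776 m
52–812 m: 2.3×10⁻⁴ × 760 × 0.81 = 0.141588 m
Layer 3: 450 × 2.1×10⁻⁴ × 1.1 = 0.10395 m
Layer 4: 570 × 1.9×10⁻⁴ × 0.38 = 0.041154 m
Layer 5: 1.3×10⁻⁴ × 0.18 × 1200 = 0.02808 m
Δh = 0.0139776 + 0.141588 + 0.10395 + 0.041154 + 0.02808 = 0.3287496 m ≈ 0.329 m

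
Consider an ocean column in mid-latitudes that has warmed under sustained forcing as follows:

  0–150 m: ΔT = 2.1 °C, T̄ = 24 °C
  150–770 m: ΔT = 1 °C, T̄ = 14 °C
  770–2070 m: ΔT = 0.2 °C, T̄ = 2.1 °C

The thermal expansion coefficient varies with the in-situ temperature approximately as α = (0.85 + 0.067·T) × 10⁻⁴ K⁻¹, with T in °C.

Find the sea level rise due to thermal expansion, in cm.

Layer 1: α = (0.85 + 0.067×24)×10⁻⁴ = 2.458×10⁻⁴ K⁻¹
Layer 2: α = (0.85 + 0.067×14)×10⁻⁴ = 1.788×10⁻⁴ K⁻¹
Layer 3: α = (0.85 + 0.067×2.1)×10⁻⁴ = 0.9907×10⁻⁴ K⁻¹
Layer 1: 2.458×10⁻⁴ × 150 × 2.1 = 0.077427 m
1 × 1.788×10⁻⁴ × 620 = 0.110856 m
0.9907×10⁻⁴ × 0.2 × 1300 = 0.0257582 m
Δh = 0.077427 + 0.110856 + 0.0257582 = 0.2140412 m ≈ 21 cm

21 cm of thermosteric rise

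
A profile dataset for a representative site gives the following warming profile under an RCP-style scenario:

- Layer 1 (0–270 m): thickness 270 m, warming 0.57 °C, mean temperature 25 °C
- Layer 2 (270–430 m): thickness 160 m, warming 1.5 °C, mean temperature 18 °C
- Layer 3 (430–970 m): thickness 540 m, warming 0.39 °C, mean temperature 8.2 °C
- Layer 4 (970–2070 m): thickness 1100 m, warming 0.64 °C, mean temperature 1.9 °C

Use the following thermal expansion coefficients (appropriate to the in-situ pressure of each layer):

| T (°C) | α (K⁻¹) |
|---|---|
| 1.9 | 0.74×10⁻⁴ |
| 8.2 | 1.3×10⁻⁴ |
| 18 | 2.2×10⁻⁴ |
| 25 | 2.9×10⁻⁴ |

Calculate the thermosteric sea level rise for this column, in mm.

Layer 1 at 25 °C → α = 2.9×10⁻⁴ K⁻¹
Layer 2 at 18 °C → α = 2.2×10⁻⁴ K⁻¹
Layer 3 at 8.2 °C → α = 1.3×10⁻⁴ K⁻¹
Layer 4 at 1.9 °C → α = 0.74×10⁻⁴ K⁻¹
270 × 0.57 × 2.9×10⁻⁴ = 0.044631 m
160 × 2.2×10⁻⁴ × 1.5 = 0.05280 m
Layer 3: 0.39 × 540 × 1.3×10⁻⁴ = 0.027378 m
Layer 4: 0.64 × 1100 × 0.74×10⁻⁴ = 0.052096 m
Δh = 0.044631 + 0.05280 + 0.027378 + 0.052096 = 0.176905 m

177 mm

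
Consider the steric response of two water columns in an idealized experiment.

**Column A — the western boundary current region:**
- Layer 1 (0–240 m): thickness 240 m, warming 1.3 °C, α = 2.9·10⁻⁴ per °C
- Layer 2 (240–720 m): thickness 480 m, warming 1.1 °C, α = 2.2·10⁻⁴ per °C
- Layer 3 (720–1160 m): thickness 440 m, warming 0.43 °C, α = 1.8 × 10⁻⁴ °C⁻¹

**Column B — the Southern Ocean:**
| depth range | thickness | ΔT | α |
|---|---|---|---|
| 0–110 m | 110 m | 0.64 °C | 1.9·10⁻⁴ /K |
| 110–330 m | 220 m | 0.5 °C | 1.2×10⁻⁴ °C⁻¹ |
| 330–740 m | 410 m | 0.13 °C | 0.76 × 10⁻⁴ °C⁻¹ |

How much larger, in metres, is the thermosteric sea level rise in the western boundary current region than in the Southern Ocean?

A 1.3 × 240 × 2.9×10⁻⁴ = 0.09048 m
A 240–720 m: 2.2×10⁻⁴ × 1.1 × 480 = 0.11616 m
A 720–1160 m: 440 × 0.43 × 1.8×10⁻⁴ = 0.034056 m
A total: 0.240696 m
B 0–110 m: 110 × 0.64 × 1.9×10⁻⁴ = 0.013376 m
B 110–330 m: 220 × 0.5 × 1.2×10⁻⁴ = 0.01320 m
B 330–740 m: 0.13 × 0.76×10⁻⁴ × 410 = 0.0040508 m
B total: 0.0306268 m
Difference: 0.240696 − 0.0306268 = 0.2100692 m

Δh_A − Δh_B ≈ 0.21 m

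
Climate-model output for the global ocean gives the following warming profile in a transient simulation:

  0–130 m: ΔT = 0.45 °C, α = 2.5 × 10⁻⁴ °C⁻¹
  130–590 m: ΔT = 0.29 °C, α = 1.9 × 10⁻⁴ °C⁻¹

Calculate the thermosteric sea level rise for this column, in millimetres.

about 40.0 mm

0.45 × 130 × 2.5×10⁻⁴ = 0.014625 m
Layer 2: 460 × 1.9×10⁻⁴ × 0.29 = 0.025346 m
Δh = 0.014625 + 0.025346 = 0.039971 m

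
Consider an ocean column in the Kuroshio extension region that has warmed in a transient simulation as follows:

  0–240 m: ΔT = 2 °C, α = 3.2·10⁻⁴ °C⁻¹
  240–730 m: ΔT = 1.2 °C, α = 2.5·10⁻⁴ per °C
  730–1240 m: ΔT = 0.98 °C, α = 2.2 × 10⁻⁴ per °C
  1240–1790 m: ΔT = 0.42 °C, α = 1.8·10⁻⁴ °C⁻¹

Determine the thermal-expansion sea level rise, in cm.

45.2 cm of thermosteric rise

Layer 1: 3.2×10⁻⁴ × 2 × 240 = 0.15360 m
Layer 2: 1.2 × 490 × 2.5×10⁻⁴ = 0.14700 m
730–1240 m: 510 × 0.98 × 2.2×10⁻⁴ = 0.109956 m
550 × 0.42 × 1.8×10⁻⁴ = 0.04158 m
Δh = 0.15360 + 0.14700 + 0.109956 + 0.04158 = 0.452136 m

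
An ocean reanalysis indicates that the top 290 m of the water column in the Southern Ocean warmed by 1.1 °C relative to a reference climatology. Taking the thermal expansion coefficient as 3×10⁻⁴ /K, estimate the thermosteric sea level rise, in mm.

Δh = αΔT·H = 3×10⁻⁴ × 1.1 × 290 = 0.09570 m

Δh ≈ 95.7 mm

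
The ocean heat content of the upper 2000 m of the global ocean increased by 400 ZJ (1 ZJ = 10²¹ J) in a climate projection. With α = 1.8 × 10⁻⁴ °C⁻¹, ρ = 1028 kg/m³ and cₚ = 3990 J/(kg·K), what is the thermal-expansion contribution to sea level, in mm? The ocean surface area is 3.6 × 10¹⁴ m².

about 48.8 mm

Per unit area: Q = 400×10²¹ / (3.6×10¹⁴) ≈ 1.111×10⁹ J/m²
Δh = αQ/(ρcₚ) = 1.8×10⁻⁴ × 1.111×10⁹ / (1028 × 3990) ≈ 0.048755 m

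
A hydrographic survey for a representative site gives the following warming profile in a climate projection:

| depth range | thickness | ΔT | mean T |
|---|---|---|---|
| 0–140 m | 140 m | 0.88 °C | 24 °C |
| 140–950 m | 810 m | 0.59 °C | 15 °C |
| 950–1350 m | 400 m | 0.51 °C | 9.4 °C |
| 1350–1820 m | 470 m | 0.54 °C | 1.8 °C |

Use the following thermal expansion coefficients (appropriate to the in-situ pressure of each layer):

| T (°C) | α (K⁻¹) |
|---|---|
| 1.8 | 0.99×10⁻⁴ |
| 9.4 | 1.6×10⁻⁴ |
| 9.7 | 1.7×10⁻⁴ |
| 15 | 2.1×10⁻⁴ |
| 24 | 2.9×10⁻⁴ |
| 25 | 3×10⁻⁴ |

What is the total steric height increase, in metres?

0.19 m of thermosteric rise

Layer 1 at 24 °C → α = 2.9×10⁻⁴ K⁻¹
Layer 2 at 15 °C → α = 2.1×10⁻⁴ K⁻¹
Layer 3 at 9.4 °C → α = 1.6×10⁻⁴ K⁻¹
Layer 4 at 1.8 °C → α = 0.99×10⁻⁴ K⁻¹
2.9×10⁻⁴ × 140 × 0.88 = 0.035728 m
2.1×10⁻⁴ × 810 × 0.59 = 0.100359 m
950–1350 m: 0.51 × 400 × 1.6×10⁻⁴ = 0.03264 m
1350–1820 m: 0.54 × 0.99×10⁻⁴ × 470 = 0.0251262 m
Δh = 0.035728 + 0.100359 + 0.03264 + 0.0251262 = 0.1938532 m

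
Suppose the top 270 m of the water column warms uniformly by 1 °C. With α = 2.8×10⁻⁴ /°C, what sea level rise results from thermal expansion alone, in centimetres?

Δh ≈ 7.56 cm

Δh = αΔT·H = 2.8×10⁻⁴ × 1 × 270 = 0.07560 m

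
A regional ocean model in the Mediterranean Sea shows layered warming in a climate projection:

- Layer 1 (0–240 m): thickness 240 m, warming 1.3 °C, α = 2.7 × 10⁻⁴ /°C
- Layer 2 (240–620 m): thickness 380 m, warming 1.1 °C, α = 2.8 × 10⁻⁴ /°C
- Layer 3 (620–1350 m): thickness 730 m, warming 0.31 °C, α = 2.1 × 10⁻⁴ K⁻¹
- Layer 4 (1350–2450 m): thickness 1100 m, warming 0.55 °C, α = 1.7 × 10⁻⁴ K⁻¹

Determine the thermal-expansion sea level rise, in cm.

Δh ≈ 35.2 cm

0–240 m: 2.7×10⁻⁴ × 240 × 1.3 = 0.08424 m
1.1 × 2.8×10⁻⁴ × 380 = 0.11704 m
620–1350 m: 0.31 × 730 × 2.1×10⁻⁴ = 0.047523 m
1.7×10⁻⁴ × 1100 × 0.55 = 0.10285 m
Δh = 0.08424 + 0.11704 + 0.047523 + 0.10285 = 0.351653 m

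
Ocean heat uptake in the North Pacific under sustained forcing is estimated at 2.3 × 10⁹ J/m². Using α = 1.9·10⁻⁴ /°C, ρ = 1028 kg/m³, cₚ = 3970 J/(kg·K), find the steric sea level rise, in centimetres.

Δh = αQ/(ρcₚ) = 1.9×10⁻⁴ × 2.3×10⁹ / (1028 × 3970) ≈ 0.10708 m

Δh ≈ 10.7 cm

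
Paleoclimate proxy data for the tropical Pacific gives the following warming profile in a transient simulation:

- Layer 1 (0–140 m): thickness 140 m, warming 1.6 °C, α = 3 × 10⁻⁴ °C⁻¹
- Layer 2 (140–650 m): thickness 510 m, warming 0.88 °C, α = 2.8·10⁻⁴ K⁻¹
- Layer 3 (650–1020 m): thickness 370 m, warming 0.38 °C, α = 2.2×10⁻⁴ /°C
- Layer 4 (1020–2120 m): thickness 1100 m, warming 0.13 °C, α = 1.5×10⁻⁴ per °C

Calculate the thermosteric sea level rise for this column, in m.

Δh ≈ 0.245 m

Layer 1: 3×10⁻⁴ × 1.6 × 140 = 0.06720 m
510 × 2.8×10⁻⁴ × 0.88 = 0.125664 m
Layer 3: 2.2×10⁻⁴ × 0.38 × 370 = 0.030932 m
Layer 4: 0.13 × 1.5×10⁻⁴ × 1100 = 0.02145 m
Δh = 0.06720 + 0.125664 + 0.030932 + 0.02145 = 0.245246 m ≈ 0.245 m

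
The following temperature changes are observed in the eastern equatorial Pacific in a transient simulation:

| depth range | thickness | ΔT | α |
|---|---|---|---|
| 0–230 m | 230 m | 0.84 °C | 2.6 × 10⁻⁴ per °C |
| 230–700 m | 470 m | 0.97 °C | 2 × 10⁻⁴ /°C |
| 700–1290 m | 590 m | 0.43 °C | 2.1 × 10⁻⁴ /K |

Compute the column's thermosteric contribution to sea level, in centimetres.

Layer 1: 230 × 2.6×10⁻⁴ × 0.84 = 0.050232 m
Layer 2: 2×10⁻⁴ × 0.97 × 470 = 0.09118 m
700–1290 m: 2.1×10⁻⁴ × 0.43 × 590 = 0.053277 m
Δh = 0.050232 + 0.09118 + 0.053277 = 0.194689 m ≈ 19.5 cm

about 19.5 cm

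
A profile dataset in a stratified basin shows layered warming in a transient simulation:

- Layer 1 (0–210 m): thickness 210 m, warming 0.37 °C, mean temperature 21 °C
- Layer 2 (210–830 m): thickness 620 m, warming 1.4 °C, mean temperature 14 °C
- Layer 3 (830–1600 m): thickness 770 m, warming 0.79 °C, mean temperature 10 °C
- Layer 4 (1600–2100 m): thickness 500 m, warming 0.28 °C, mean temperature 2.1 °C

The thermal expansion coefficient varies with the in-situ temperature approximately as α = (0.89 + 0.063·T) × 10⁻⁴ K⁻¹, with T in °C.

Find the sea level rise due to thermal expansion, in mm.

Layer 1: α = (0.89 + 0.063×21)×10⁻⁴ = 2.213×10⁻⁴ K⁻¹
Layer 2: α = (0.89 + 0.063×14)×10⁻⁴ = 1.772×10⁻⁴ K⁻¹
Layer 3: α = (0.89 + 0.063×10)×10⁻⁴ = 1.52×10⁻⁴ K⁻¹
Layer 4: α = (0.89 + 0.063×2.1)×10⁻⁴ = 1.0223×10⁻⁴ K⁻¹
Layer 1: 0.37 × 2.213×10⁻⁴ × 210 = 0.01719501 m
210–830 m: 1.4 × 1.772×10⁻⁴ × 620 = 0.1538096 m
770 × 1.52×10⁻⁴ × 0.79 = 0.0924616 m
1600–2100 m: 0.28 × 500 × 1.0223×10⁻⁴ = 0.0143122 m
Δh = 0.01719501 + 0.1538096 + 0.0924616 + 0.0143122 = 0.27777841 m ≈ 278 mm

278 mm of thermosteric rise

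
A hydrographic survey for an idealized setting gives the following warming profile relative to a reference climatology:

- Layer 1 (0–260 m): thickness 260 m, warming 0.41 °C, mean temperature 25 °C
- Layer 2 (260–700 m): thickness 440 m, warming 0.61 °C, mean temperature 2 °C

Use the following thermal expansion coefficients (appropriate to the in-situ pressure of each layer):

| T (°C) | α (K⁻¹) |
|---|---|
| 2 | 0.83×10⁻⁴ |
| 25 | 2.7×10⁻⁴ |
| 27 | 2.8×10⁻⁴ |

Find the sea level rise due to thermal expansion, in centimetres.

Layer 1 at 25 °C → α = 2.7×10⁻⁴ K⁻¹
Layer 2 at 2 °C → α = 0.83×10⁻⁴ K⁻¹
0–260 m: 260 × 0.41 × 2.7×10⁻⁴ = 0.028782 m
Layer 2: 0.61 × 0.83×10⁻⁴ × 440 = 0.0222772 m
Δh = 0.028782 + 0.0222772 = 0.0510592 m ≈ 5.11 cm

about 5.11 cm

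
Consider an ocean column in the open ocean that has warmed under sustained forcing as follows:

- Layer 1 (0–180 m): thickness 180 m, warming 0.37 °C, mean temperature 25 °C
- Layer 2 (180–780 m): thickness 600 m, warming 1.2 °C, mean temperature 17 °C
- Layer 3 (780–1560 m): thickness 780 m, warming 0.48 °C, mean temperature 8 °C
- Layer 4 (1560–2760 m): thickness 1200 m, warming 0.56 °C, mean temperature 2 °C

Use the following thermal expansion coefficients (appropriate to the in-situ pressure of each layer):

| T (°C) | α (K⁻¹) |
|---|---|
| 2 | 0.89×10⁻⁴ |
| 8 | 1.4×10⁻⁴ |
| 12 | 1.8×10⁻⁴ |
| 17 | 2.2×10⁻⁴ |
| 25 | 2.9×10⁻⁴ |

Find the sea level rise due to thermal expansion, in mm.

Layer 1 at 25 °C → α = 2.9×10⁻⁴ K⁻¹
Layer 2 at 17 °C → α = 2.2×10⁻⁴ K⁻¹
Layer 3 at 8 °C → α = 1.4×10⁻⁴ K⁻¹
Layer 4 at 2 °C → α = 0.89×10⁻⁴ K⁻¹
2.9×10⁻⁴ × 180 × 0.37 = 0.019314 m
1.2 × 2.2×10⁻⁴ × 600 = 0.15840 m
780–1560 m: 1.4×10⁻⁴ × 780 × 0.48 = 0.052416 m
1560–2760 m: 1200 × 0.56 × 0.89×10⁻⁴ = 0.059808 m
Δh = 0.019314 + 0.15840 + 0.052416 + 0.059808 = 0.289938 m

about 290 mm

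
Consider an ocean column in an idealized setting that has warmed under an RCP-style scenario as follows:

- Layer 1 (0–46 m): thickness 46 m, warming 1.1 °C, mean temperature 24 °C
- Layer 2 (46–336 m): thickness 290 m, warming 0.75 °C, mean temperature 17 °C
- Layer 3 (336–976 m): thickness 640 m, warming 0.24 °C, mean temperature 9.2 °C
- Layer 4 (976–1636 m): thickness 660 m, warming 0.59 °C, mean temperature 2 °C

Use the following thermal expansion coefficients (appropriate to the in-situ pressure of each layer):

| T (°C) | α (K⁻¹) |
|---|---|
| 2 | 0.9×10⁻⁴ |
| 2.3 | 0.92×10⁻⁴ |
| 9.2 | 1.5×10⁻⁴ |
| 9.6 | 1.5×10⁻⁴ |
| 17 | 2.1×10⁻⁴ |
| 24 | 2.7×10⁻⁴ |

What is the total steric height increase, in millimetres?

Layer 1 at 24 °C → α = 2.7×10⁻⁴ K⁻¹
Layer 2 at 17 °C → α = 2.1×10⁻⁴ K⁻¹
Layer 3 at 9.2 °C → α = 1.5×10⁻⁴ K⁻¹
Layer 4 at 2 °C → α = 0.9×10⁻⁴ K⁻¹
Layer 1: 2.7×10⁻⁴ × 1.1 × 46 = 0.013662 m
46–336 m: 2.1×10⁻⁴ × 0.75 × 290 = 0.045675 m
1.5×10⁻⁴ × 0.24 × 640 = 0.02304 m
660 × 0.9×10⁻⁴ × 0.59 = 0.035046 m
Δh = 0.013662 + 0.045675 + 0.02304 + 0.035046 = 0.117423 m

Δh = 117 mm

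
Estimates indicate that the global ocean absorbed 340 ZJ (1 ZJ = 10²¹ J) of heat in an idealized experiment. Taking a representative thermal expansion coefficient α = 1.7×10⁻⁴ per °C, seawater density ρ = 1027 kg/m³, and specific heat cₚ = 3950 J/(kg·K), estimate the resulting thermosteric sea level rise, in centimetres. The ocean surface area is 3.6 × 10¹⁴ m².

Per unit area: Q = 340×10²¹ / (3.6×10¹⁴) ≈ 9.444×10⁸ J/m²
Δh = αQ/(ρcₚ) = 1.7×10⁻⁴ × 9.444×10⁸ / (1027 × 3950) ≈ 0.039576 m

Δh ≈ 4.0 cm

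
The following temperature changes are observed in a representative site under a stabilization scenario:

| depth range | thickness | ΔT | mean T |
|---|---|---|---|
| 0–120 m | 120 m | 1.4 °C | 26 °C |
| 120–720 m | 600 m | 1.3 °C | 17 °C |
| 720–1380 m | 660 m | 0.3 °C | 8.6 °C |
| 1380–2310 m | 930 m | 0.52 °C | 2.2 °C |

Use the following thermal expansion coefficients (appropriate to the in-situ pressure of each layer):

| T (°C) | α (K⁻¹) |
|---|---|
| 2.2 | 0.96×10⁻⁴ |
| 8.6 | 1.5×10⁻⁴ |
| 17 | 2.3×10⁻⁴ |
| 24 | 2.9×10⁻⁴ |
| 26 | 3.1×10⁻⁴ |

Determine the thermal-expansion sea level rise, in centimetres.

Layer 1 at 26 °C → α = 3.1×10⁻⁴ K⁻¹
Layer 2 at 17 °C → α = 2.3×10⁻⁴ K⁻¹
Layer 3 at 8.6 °C → α = 1.5×10⁻⁴ K⁻¹
Layer 4 at 2.2 °C → α = 0.96×10⁻⁴ K⁻¹
120 × 3.1×10⁻⁴ × 1.4 = 0.05208 m
Layer 2: 2.3×10⁻⁴ × 600 × 1.3 = 0.17940 m
Layer 3: 0.3 × 1.5×10⁻⁴ × 660 = 0.02970 m
930 × 0.96×10⁻⁴ × 0.52 = 0.0464256 m
Δh = 0.05208 + 0.17940 + 0.02970 + 0.0464256 = 0.3076056 m ≈ 30.8 cm

Δh = 30.8 cm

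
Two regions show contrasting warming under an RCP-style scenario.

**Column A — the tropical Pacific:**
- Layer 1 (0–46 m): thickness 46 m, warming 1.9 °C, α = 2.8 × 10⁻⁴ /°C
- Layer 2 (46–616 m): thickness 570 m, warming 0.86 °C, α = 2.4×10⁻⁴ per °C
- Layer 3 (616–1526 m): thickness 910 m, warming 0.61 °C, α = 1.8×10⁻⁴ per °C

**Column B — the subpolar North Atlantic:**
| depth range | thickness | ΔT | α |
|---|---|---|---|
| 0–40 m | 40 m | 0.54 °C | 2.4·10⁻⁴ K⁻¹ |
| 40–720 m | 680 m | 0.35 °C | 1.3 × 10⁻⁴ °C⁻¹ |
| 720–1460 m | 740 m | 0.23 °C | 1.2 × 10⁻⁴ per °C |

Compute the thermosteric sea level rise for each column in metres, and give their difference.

Δh_A ≈ 0.242 m, Δh_B ≈ 0.0565 m; difference ≈ 0.185 m

A Layer 1: 1.9 × 2.8×10⁻⁴ × 46 = 0.024472 m
A Layer 2: 0.86 × 570 × 2.4×10⁻⁴ = 0.117648 m
A Layer 3: 910 × 0.61 × 1.8×10⁻⁴ = 0.099918 m
A total: 0.242038 m
B 40 × 0.54 × 2.4×10⁻⁴ = 0.005184 m
B 40–720 m: 1.3×10⁻⁴ × 0.35 × 680 = 0.03094 m
B Layer 3: 740 × 1.2×10⁻⁴ × 0.23 = 0.020424 m
B total: 0.056548 m
Difference: 0.242038 − 0.056548 = 0.18549 m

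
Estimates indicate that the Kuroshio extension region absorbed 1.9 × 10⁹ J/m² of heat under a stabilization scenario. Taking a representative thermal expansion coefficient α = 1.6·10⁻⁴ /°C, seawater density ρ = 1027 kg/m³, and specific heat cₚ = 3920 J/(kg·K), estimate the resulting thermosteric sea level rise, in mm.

about 75.5 mm

Δh = αQ/(ρcₚ) = 1.6×10⁻⁴ × 1.9×10⁹ / (1027 × 3920) ≈ 0.075512 m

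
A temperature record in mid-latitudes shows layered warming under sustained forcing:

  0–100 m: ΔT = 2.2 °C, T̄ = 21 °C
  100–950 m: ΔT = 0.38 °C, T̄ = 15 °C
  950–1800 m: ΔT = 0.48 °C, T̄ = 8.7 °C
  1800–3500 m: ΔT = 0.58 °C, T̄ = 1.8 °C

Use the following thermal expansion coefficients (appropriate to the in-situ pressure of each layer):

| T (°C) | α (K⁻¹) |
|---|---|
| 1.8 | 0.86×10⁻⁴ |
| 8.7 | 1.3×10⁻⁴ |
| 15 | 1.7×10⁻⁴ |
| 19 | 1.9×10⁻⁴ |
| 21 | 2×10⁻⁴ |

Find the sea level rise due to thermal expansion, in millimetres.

Layer 1 at 21 °C → α = 2×10⁻⁴ K⁻¹
Layer 2 at 15 °C → α = 1.7×10⁻⁴ K⁻¹
Layer 3 at 8.7 °C → α = 1.3×10⁻⁴ K⁻¹
Layer 4 at 1.8 °C → α = 0.86×10⁻⁴ K⁻¹
2.2 × 2×10⁻⁴ × 100 = 0.04400 m
100–950 m: 0.38 × 850 × 1.7×10⁻⁴ = 0.05491 m
0.48 × 850 × 1.3×10⁻⁴ = 0.05304 m
1800–3500 m: 1700 × 0.86×10⁻⁴ × 0.58 = 0.084796 m
Δh = 0.04400 + 0.05491 + 0.05304 + 0.084796 = 0.236746 m ≈ 240 mm

Δh ≈ 240 mm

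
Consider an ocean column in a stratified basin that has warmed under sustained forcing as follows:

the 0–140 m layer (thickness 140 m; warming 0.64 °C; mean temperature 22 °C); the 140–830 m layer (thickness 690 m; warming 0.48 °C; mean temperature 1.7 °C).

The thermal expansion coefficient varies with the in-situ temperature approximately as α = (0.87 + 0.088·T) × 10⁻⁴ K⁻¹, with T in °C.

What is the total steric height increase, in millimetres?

Layer 1: α = (0.87 + 0.088×22)×10⁻⁴ = 2.806×10⁻⁴ K⁻¹
Layer 2: α = (0.87 + 0.088×1.7)×10⁻⁴ = 1.0196×10⁻⁴ K⁻¹
Layer 1: 140 × 0.64 × 2.806×10⁻⁴ = 0.02514176 m
140–830 m: 0.48 × 690 × 1.0196×10⁻⁴ = 0.033769152 m
Δh = 0.02514176 + 0.033769152 = 0.058910912 m

Δh ≈ 59 mm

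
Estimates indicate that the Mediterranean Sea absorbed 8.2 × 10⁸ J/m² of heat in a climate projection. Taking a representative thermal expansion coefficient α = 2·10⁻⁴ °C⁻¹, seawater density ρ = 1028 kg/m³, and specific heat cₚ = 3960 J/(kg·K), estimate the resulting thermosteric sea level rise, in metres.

Δh = αQ/(ρcₚ) = 2×10⁻⁴ × 8.2×10⁸ / (1028 × 3960) ≈ 0.040286 m

0.0403 m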